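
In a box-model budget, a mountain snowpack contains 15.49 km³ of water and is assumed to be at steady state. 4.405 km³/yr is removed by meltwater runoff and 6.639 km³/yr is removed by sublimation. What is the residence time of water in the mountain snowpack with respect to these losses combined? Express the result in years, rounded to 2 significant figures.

Total removal = 4.405 + 6.639 = 11.044 km³/yr.
τ = M / ΣF_out = 15.49 / 11.044 = 1.403 yr.

1.4 yr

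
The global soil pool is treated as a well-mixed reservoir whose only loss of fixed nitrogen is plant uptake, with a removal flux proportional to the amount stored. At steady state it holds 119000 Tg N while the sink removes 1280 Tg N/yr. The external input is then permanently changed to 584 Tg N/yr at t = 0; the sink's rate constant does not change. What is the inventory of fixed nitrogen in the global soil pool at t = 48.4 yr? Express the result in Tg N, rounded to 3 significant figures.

Residence time τ = M₀/F₀ = 92.97 yr. The eventual steady state is M_∞ = M₀·(F₁/F₀) = 119000 × 584/1280 = 54294 Tg N.
The anomaly ΔM(t) = M(t) − M_∞ decays as ΔM₀·e^(−t/τ) with ΔM₀ = 119000 − 54294 = 64710 Tg N.
At t = 48.4 yr, e^(−t/τ) = e^(−0.5206) = 0.5942, so ΔM = 38450 Tg N and M = 54294 + 38450 = 92740 Tg N.

92700 Tg N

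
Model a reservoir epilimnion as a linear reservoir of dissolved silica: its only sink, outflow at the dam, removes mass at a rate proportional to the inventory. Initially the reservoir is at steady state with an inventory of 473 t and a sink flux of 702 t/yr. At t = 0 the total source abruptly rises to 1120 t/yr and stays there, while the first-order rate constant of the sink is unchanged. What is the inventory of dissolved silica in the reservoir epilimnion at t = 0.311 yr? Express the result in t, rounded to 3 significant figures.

577 t

Residence time τ = M₀/F₀ = 0.6738 yr. The eventual steady state is M_∞ = M₀·(F₁/F₀) = 473 × 1120/702 = 754.64 t.
The anomaly ΔM(t) = M(t) − M_∞ decays as ΔM₀·e^(−t/τ) with ΔM₀ = 473 − 754.64 = −281.6 t.
At t = 0.311 yr, e^(−t/τ) = e^(−0.4616) = 0.6303, so ΔM = −177.5 t and M = 754.64 − 177.5 = 577.13 t.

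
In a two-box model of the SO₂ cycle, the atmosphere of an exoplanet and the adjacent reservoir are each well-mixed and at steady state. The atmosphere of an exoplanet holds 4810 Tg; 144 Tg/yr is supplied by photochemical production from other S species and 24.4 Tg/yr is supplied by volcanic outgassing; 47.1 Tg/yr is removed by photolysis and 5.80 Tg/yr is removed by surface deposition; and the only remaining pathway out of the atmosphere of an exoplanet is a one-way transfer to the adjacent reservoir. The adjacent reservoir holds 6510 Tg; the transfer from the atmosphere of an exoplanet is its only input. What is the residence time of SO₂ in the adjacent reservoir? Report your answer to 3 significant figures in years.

56.4 yr

Balance the atmosphere of an exoplanet: ΣF_in = 144 + 24.4 = 168.40 Tg/yr.
Transfer to the adjacent reservoir = ΣF_in − (47.1 + 5.80) = 115.50 Tg/yr.
At steady state the output of the adjacent reservoir equals its input, 115.50 Tg/yr.
τ = M / F = 6510 / 115.50 = 56.36 yr.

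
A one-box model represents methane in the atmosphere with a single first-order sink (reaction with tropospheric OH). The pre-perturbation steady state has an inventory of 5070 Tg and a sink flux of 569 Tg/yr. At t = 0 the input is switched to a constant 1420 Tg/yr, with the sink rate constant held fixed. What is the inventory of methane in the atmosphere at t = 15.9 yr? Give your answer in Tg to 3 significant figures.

The sink rate constant is k = F₀/M₀ = 569/5070 = 0.1122 yr⁻¹.
Solving dM/dt = F₁ − kM with M(0) = M₀ gives M(t) = F₁/k + (M₀ − F₁/k)·e^(−kt).
F₁/k = 1420/0.1122 = 12653 Tg; kt = 0.1122 × 15.9 = 1.784, e^(−kt) = 0.1679.
M(15.9) = 12653 + (5070 − 12653) × 0.1679 = 12653 − 1273 = 11380 Tg.

11400 Tg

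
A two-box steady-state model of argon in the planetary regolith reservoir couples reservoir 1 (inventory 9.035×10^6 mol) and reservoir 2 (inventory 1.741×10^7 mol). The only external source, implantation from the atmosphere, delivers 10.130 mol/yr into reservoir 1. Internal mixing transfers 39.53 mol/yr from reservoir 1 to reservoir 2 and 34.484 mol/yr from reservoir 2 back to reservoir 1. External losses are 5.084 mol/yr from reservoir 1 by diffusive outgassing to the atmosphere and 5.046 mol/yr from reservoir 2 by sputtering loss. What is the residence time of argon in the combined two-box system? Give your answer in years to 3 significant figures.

Treat the two boxes together as one reservoir: the mixing fluxes between them are internal recycling, so τ = ΣM / Σ(external losses).
M_total = 9.035×10^6 + 1.741×10^7 = 2.6445×10^7 mol.
ΣF_external_out = 5.084 + 5.046 = 10.130 mol/yr.
τ = M_total / ΣF_ext = 2.6445×10^7 / 10.130 = 2.611×10^6 yr.

2.61×10^6 yr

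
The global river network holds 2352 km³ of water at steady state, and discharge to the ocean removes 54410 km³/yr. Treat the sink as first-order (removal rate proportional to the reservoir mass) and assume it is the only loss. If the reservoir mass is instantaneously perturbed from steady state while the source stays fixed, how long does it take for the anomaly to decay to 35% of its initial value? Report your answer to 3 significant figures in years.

0.0454 yr

For a linear reservoir the anomaly decays as exp(−t/τ) with τ = M/F = 2352/54410 = 0.04323 yr.
exp(−t/τ) = 0.35 ⇒ t = −τ ln(0.35) = 0.04323 × 1.050 = 0.04538 yr.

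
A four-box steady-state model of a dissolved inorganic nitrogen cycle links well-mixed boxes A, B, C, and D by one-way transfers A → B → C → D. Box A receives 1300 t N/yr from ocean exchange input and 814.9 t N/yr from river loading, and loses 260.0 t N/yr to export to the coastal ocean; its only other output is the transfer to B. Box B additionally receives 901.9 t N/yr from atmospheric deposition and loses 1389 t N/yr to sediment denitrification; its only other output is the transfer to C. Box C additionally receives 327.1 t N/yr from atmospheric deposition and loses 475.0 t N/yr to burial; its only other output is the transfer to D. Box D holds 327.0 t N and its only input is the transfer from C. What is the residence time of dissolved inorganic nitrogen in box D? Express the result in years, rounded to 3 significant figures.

Box A: F(A→B) = (1300 + 814.9) − 260.0 = 1854.9 t N/yr.
Box B: F(B→C) = (1854.9 + 901.9) − 1389 = 1367.8 t N/yr.
Box C: F(C→D) = (1367.8 + 327.1) − 475.0 = 1219.9 t N/yr.
Box D throughput = its input = 1219.9 t N/yr; τ = 327.0 / 1219.9 = 0.2681 yr.

0.268 yr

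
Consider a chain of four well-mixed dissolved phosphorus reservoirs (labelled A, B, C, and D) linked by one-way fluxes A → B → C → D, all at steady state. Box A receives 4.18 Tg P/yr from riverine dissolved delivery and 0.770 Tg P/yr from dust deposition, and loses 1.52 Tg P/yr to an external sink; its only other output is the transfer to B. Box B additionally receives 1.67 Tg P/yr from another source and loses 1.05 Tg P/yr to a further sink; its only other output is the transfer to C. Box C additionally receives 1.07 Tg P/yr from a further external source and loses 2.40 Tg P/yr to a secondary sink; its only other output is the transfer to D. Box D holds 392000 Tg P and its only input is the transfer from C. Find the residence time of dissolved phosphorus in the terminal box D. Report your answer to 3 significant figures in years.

Box A: F(A→B) = (4.18 + 0.770) − 1.52 = 3.4300 Tg P/yr.
Box B: F(B→C) = (3.4300 + 1.67) − 1.05 = 4.0500 Tg P/yr.
Box C: F(C→D) = (4.0500 + 1.07) − 2.40 = 2.7200 Tg P/yr.
Box D throughput = its input = 2.7200 Tg P/yr; τ = 392000 / 2.7200 = 144100 yr.

144000 yr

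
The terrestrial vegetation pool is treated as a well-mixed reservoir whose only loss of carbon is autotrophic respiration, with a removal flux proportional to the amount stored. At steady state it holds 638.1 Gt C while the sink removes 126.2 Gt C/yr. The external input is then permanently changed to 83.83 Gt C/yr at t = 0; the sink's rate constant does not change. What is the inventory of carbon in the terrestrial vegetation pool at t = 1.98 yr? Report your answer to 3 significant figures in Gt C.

569 Gt C

The sink rate constant is k = F₀/M₀ = 126.2/638.1 = 0.1978 yr⁻¹.
Solving dM/dt = F₁ − kM with M(0) = M₀ gives M(t) = F₁/k + (M₀ − F₁/k)·e^(−kt).
F₁/k = 83.83/0.1978 = 423.87 Gt C; kt = 0.1978 × 1.98 = 0.3916, e^(−kt) = 0.6760.
M(1.98) = 423.87 + (638.1 − 423.87) × 0.6760 = 423.87 + 144.8 = 568.68 Gt C.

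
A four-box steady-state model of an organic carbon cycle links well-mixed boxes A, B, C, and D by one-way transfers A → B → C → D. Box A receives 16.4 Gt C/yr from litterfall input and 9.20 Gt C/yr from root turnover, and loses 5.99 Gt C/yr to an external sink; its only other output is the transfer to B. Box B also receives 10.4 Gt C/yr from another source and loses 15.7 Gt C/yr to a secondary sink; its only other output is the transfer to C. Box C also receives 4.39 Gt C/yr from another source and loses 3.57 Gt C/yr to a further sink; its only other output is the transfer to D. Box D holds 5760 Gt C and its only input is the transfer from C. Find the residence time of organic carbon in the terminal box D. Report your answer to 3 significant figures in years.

381 yr

Box A: F(A→B) = (16.4 + 9.20) − 5.99 = 19.610 Gt C/yr.
Box B: F(B→C) = (19.610 + 10.4) − 15.7 = 14.310 Gt C/yr.
Box C: F(C→D) = (14.310 + 4.39) − 3.57 = 15.130 Gt C/yr.
Box D throughput = its input = 15.130 Gt C/yr; τ = 5760 / 15.130 = 380.7 yr.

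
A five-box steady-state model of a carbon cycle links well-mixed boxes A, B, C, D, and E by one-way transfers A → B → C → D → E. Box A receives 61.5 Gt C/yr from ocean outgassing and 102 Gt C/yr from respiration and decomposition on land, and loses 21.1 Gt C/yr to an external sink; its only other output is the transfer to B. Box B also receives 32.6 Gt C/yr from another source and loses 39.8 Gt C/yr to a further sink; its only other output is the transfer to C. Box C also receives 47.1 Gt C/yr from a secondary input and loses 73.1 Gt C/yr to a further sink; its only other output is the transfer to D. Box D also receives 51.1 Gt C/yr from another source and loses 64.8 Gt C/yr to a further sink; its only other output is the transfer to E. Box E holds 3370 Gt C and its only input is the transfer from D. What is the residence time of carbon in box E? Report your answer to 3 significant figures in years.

35.3 yr

Box A: F(A→B) = (61.5 + 102) − 21.1 = 142.40 Gt C/yr.
Box B: F(B→C) = (142.40 + 32.6) − 39.8 = 135.20 Gt C/yr.
Box C: F(C→D) = (135.20 + 47.1) − 73.1 = 109.20 Gt C/yr.
Box D: F(D→E) = (109.20 + 51.1) − 64.8 = 95.500 Gt C/yr.
Box E throughput = its input = 95.500 Gt C/yr; τ = 3370 / 95.500 = 35.29 yr.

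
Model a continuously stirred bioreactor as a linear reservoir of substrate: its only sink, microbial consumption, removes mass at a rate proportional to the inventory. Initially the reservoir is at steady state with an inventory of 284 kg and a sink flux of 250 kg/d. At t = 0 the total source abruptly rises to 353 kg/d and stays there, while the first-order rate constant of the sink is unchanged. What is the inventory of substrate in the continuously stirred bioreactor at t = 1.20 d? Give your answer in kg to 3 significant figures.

360 kg

Residence time τ = M₀/F₀ = 1.136 d. The eventual steady state is M_∞ = M₀·(F₁/F₀) = 284 × 353/250 = 401.01 kg.
The anomaly ΔM(t) = M(t) − M_∞ decays as ΔM₀·e^(−t/τ) with ΔM₀ = 284 − 401.01 = −117.0 kg.
At t = 1.20 d, e^(−t/τ) = e^(−1.056) = 0.3477, so ΔM = −40.69 kg and M = 401.01 − 40.69 = 360.32 kg.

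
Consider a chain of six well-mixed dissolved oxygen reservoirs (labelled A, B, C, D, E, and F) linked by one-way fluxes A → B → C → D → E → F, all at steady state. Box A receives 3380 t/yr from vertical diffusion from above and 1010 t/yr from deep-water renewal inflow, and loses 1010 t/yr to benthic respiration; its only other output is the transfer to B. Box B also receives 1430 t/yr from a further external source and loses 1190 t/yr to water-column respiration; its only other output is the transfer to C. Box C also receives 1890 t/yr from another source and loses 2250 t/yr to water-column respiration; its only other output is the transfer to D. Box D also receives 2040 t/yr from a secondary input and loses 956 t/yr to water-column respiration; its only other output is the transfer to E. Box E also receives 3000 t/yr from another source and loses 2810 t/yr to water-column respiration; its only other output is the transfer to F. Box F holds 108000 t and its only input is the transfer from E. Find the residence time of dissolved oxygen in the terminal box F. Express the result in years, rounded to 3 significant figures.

23.8 yr

Box A: F(A→B) = (3380 + 1010) − 1010 = 3380.0 t/yr.
Box B: F(B→C) = (3380.0 + 1430) − 1190 = 3620.0 t/yr.
Box C: F(C→D) = (3620.0 + 1890) − 2250 = 3260.0 t/yr.
Box D: F(D→E) = (3260.0 + 2040) − 956 = 4344.0 t/yr.
Box E: F(E→F) = (4344.0 + 3000) − 2810 = 4534.0 t/yr.
Box F throughput = its input = 4534.0 t/yr; τ = 108000 / 4534.0 = 23.82 yr.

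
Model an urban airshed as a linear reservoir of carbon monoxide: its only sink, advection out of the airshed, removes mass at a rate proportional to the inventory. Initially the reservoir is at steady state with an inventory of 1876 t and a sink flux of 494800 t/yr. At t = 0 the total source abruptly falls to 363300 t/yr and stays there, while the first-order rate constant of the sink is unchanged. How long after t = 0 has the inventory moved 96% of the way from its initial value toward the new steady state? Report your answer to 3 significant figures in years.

0.0122 yr

τ = M₀/F₀ = 1876/494800 = 0.003791 yr.
The remaining gap fraction is e^(−t/τ); 96% covered ⇒ e^(−t/τ) = 0.0400.
t = −τ ln(0.0400) = 0.003791 × 3.219 = 0.01220 yr.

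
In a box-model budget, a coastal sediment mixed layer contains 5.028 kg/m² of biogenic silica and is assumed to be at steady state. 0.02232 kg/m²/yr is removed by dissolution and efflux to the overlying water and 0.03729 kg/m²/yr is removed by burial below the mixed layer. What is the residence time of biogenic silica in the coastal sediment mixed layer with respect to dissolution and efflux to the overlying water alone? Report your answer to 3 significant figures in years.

225 yr

Residence time with respect to a single sink: τ = M / F_sink.
τ = 5.028 / 0.02232 = 225.3 yr.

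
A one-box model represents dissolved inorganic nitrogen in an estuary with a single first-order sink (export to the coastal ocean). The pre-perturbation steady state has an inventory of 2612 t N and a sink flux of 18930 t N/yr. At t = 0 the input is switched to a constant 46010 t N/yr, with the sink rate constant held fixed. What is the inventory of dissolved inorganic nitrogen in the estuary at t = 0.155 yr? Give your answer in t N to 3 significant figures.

5130 t N

Residence time τ = M₀/F₀ = 0.1380 yr. The eventual steady state is M_∞ = M₀·(F₁/F₀) = 2612 × 46010/18930 = 6348.6 t N.
The anomaly ΔM(t) = M(t) − M_∞ decays as ΔM₀·e^(−t/τ) with ΔM₀ = 2612 − 6348.6 = −3737 t N.
At t = 0.155 yr, e^(−t/τ) = e^(−1.123) = 0.3252, so ΔM = −1215 t N and M = 6348.6 − 1215 = 5133.5 t N.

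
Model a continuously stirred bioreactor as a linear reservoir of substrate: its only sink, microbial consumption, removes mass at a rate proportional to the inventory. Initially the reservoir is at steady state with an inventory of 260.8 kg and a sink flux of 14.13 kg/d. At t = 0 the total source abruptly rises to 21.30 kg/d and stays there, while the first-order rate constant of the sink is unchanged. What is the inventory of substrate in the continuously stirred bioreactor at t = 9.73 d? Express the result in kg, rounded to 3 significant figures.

315 kg

Residence time τ = M₀/F₀ = 18.46 d. The eventual steady state is M_∞ = M₀·(F₁/F₀) = 260.8 × 21.30/14.13 = 393.14 kg.
The anomaly ΔM(t) = M(t) − M_∞ decays as ΔM₀·e^(−t/τ) with ΔM₀ = 260.8 − 393.14 = −132.3 kg.
At t = 9.73 d, e^(−t/τ) = e^(−0.5272) = 0.5903, so ΔM = −78.12 kg and M = 393.14 − 78.12 = 315.02 kg.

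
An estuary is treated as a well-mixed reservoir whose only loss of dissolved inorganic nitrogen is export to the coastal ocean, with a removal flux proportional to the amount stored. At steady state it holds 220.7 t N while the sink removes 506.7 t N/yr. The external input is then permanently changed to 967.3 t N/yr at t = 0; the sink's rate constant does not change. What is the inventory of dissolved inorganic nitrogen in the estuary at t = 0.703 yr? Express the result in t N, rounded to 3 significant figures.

381 t N

The sink rate constant is k = F₀/M₀ = 506.7/220.7 = 2.296 yr⁻¹.
Solving dM/dt = F₁ − kM with M(0) = M₀ gives M(t) = F₁/k + (M₀ − F₁/k)·e^(−kt).
F₁/k = 967.3/2.296 = 421.32 t N; kt = 2.296 × 0.703 = 1.614, e^(−kt) = 0.1991.
M(0.703) = 421.32 + (220.7 − 421.32) × 0.1991 = 421.32 − 39.94 = 381.38 t N.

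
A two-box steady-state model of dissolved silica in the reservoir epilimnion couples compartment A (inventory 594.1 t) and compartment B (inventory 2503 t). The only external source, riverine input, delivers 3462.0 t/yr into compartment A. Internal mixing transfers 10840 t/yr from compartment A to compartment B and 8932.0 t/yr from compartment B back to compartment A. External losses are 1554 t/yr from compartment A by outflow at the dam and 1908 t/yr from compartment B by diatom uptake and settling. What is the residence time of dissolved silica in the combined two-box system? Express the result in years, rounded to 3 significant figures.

0.895 yr

Treat the two boxes together as one reservoir: the mixing fluxes between them are internal recycling, so τ = ΣM / Σ(external losses).
M_total = 594.1 + 2503 = 3097.1 t.
ΣF_external_out = 1554 + 1908 = 3462.0 t/yr.
τ = M_total / ΣF_ext = 3097.1 / 3462.0 = 0.8946 yr.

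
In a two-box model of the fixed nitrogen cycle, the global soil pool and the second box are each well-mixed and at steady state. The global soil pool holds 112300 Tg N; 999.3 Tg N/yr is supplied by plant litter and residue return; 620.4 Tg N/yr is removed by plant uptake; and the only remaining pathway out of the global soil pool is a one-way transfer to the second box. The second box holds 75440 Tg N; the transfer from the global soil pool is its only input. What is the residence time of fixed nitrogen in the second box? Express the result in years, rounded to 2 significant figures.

200 yr

Balance the global soil pool: ΣF_in = 999.30 Tg N/yr.
Transfer to the second box = ΣF_in − (620.4) = 378.90 Tg N/yr.
At steady state the output of the second box equals its input, 378.90 Tg N/yr.
τ = M / F = 75440 / 378.90 = 199.1 yr.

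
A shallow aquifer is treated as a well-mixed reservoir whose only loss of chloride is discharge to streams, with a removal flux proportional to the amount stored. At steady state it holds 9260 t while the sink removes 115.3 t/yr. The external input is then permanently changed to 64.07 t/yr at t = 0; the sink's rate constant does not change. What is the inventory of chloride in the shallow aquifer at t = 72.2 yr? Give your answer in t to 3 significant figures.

6820 t

τ = M₀/F₀ = 9260/115.3 = 80.31 yr; rate constant k = 1/τ.
New steady state M_∞ = F₁/k = F₁·τ = 64.07 × 80.31 = 5145.6 t.
M(t) = M_∞ + (M₀ − M_∞)·e^(−t/τ); t/τ = 72.2/80.31 = 0.8990, so e^(−t/τ) = 0.4070.
M(t) = 5145.6 + 4114 × 0.4070 = 6820.1 t.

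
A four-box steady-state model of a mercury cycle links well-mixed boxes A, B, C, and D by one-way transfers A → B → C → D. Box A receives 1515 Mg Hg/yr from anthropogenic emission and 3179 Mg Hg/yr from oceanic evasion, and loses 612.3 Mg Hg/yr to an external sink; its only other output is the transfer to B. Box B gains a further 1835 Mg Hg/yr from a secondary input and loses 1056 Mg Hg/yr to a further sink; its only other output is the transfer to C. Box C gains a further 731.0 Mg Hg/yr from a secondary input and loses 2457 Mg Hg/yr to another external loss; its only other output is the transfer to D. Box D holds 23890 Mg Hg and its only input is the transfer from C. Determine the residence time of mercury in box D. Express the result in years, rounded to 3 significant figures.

Box A: F(A→B) = (1515 + 3179) − 612.3 = 4081.7 Mg Hg/yr.
Box B: F(B→C) = (4081.7 + 1835) − 1056 = 4860.7 Mg Hg/yr.
Box C: F(C→D) = (4860.7 + 731.0) − 2457 = 3134.7 Mg Hg/yr.
Box D throughput = its input = 3134.7 Mg Hg/yr; τ = 23890 / 3134.7 = 7.621 yr.

7.62 yr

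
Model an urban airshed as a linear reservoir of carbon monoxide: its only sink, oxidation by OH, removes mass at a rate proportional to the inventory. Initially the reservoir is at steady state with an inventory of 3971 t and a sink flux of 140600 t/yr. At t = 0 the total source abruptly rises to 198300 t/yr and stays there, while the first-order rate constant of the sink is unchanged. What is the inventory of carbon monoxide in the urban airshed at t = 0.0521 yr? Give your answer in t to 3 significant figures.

τ = M₀/F₀ = 3971/140600 = 0.02824 yr; rate constant k = 1/τ.
New steady state M_∞ = F₁/k = F₁·τ = 198300 × 0.02824 = 5600.6 t.
M(t) = M_∞ + (M₀ − M_∞)·e^(−t/τ); t/τ = 0.0521/0.02824 = 1.845, so e^(−t/τ) = 0.1581.
M(t) = 5600.6 − 1630 × 0.1581 = 5343.0 t.

5340 t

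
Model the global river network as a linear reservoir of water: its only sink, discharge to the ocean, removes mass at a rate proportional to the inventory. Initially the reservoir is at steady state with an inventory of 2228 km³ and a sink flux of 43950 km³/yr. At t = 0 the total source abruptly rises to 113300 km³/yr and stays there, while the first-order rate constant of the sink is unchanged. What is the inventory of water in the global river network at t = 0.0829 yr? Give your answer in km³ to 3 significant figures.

5060 km³

τ = M₀/F₀ = 2228/43950 = 0.05069 yr; rate constant k = 1/τ.
New steady state M_∞ = F₁/k = F₁·τ = 113300 × 0.05069 = 5743.6 km³.
M(t) = M_∞ + (M₀ − M_∞)·e^(−t/τ); t/τ = 0.0829/0.05069 = 1.635, so e^(−t/τ) = 0.1949.
M(t) = 5743.6 − 3516 × 0.1949 = 5058.5 km³.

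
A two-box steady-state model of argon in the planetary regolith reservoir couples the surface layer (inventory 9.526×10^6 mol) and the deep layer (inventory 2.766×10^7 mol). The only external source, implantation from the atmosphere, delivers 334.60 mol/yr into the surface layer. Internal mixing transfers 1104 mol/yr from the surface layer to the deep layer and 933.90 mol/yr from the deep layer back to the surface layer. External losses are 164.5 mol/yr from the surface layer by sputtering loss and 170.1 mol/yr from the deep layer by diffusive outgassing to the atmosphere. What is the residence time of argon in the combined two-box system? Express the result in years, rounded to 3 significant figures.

111000 yr

Residence time in the combined system uses the total inventory and the total *external* removal — internal exchanges between the two boxes cancel.
M_total = 9.526×10^6 + 2.766×10^7 = 3.7186×10^7 mol.
ΣF_external_out = 164.5 + 170.1 = 334.60 mol/yr.
τ = M_total / ΣF_ext = 3.7186×10^7 / 334.60 = 111100 yr.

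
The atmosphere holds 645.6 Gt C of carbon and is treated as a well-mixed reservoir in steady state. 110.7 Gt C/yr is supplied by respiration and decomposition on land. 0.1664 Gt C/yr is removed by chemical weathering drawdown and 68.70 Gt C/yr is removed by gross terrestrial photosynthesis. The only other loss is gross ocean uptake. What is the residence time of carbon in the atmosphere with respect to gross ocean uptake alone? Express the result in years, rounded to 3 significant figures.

15.4 yr

At steady state ΣF_in = ΣF_out.
ΣF_in = 110.70 Gt C/yr.
Gross ocean uptake flux = ΣF_in − (0.1664 + 68.70) = 110.70 − 68.87 = 41.83 Gt C/yr.
τ = M / F = 645.6 / 41.83 = 15.43 yr.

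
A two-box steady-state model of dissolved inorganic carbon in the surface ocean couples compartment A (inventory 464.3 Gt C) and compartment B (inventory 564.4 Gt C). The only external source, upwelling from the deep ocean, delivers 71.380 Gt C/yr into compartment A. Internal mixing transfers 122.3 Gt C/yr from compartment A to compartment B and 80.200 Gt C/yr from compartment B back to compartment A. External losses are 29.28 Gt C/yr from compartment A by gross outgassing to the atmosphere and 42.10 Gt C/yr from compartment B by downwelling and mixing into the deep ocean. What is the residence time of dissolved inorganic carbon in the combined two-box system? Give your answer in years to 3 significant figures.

Residence time in the combined system uses the total inventory and the total *external* removal — internal exchanges between the two boxes cancel.
M_total = 464.3 + 564.4 = 1028.7 Gt C.
ΣF_external_out = 29.28 + 42.10 = 71.380 Gt C/yr.
τ = M_total / ΣF_ext = 1028.7 / 71.380 = 14.41 yr.

14.4 yr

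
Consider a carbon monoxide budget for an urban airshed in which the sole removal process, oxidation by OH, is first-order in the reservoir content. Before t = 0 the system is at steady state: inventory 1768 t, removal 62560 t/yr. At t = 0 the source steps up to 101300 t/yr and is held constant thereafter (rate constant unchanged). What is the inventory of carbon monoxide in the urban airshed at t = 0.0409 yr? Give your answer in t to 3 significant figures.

The sink rate constant is k = F₀/M₀ = 62560/1768 = 35.38 yr⁻¹.
Solving dM/dt = F₁ − kM with M(0) = M₀ gives M(t) = F₁/k + (M₀ − F₁/k)·e^(−kt).
F₁/k = 101300/35.38 = 2862.8 t; kt = 35.38 × 0.0409 = 1.447, e^(−kt) = 0.2352.
M(0.0409) = 2862.8 + (1768 − 2862.8) × 0.2352 = 2862.8 − 257.5 = 2605.3 t.

2610 t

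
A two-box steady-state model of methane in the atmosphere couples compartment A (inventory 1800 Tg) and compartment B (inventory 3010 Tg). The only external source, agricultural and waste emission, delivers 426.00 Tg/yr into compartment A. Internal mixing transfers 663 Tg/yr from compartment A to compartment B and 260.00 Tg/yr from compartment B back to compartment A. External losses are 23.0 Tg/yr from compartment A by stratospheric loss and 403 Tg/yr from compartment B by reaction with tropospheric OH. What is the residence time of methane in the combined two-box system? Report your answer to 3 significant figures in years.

11.3 yr

Treat the two boxes together as one reservoir: the mixing fluxes between them are internal recycling, so τ = ΣM / Σ(external losses).
M_total = 1800 + 3010 = 4810.0 Tg.
ΣF_external_out = 23.0 + 403 = 426.00 Tg/yr.
τ = M_total / ΣF_ext = 4810.0 / 426.00 = 11.29 yr.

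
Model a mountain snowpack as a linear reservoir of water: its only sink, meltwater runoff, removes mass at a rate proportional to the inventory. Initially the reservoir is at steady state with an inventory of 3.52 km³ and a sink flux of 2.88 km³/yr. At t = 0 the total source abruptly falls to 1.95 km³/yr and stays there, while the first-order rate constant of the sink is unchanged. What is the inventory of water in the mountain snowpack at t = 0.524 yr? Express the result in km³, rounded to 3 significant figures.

τ = M₀/F₀ = 3.52/2.88 = 1.222 yr; rate constant k = 1/τ.
New steady state M_∞ = F₁/k = F₁·τ = 1.95 × 1.222 = 2.3833 km³.
M(t) = M_∞ + (M₀ − M_∞)·e^(−t/τ); t/τ = 0.524/1.222 = 0.4287, so e^(−t/τ) = 0.6513.
M(t) = 2.3833 + 1.137 × 0.6513 = 3.1237 km³.

3.12 km³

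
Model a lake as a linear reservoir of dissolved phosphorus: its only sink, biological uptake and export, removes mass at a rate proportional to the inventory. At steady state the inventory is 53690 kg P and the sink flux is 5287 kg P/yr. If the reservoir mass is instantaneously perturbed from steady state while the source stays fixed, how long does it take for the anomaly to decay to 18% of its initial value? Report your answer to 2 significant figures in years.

For a linear reservoir the anomaly decays as exp(−t/τ) with τ = M/F = 53690/5287 = 10.16 yr.
exp(−t/τ) = 0.18 ⇒ t = −τ ln(0.18) = 10.16 × 1.715 = 17.41 yr.

17 yr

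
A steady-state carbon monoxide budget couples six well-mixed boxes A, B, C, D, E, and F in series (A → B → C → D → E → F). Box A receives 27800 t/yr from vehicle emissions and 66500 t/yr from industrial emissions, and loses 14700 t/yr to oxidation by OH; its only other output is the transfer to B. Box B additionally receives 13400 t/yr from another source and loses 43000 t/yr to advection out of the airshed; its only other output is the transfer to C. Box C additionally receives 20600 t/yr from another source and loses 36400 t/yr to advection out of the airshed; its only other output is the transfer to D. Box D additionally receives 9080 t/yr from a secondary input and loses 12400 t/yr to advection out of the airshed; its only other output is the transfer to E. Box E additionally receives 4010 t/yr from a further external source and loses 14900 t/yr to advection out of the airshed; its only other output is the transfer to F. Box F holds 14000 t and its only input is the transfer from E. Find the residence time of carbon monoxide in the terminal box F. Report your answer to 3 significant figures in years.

Box A: F(A→B) = (27800 + 66500) − 14700 = 79600 t/yr.
Box B: F(B→C) = (79600 + 13400) − 43000 = 50000 t/yr.
Box C: F(C→D) = (50000 + 20600) − 36400 = 34200 t/yr.
Box D: F(D→E) = (34200 + 9080) − 12400 = 30880 t/yr.
Box E: F(E→F) = (30880 + 4010) − 14900 = 19990 t/yr.
Box F throughput = its input = 19990 t/yr; τ = 14000 / 19990 = 0.7004 yr.

0.700 yr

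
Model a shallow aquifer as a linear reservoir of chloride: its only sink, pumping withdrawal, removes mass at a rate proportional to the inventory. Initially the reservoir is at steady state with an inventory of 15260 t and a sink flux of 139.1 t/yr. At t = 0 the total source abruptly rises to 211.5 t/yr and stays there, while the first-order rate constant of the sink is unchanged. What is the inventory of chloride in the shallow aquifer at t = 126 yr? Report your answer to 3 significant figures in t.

20700 t

τ = M₀/F₀ = 15260/139.1 = 109.7 yr; rate constant k = 1/τ.
New steady state M_∞ = F₁/k = F₁·τ = 211.5 × 109.7 = 23203 t.
M(t) = M_∞ + (M₀ − M_∞)·e^(−t/τ); t/τ = 126/109.7 = 1.149, so e^(−t/τ) = 0.3171.
M(t) = 23203 − 7943 × 0.3171 = 20684 t.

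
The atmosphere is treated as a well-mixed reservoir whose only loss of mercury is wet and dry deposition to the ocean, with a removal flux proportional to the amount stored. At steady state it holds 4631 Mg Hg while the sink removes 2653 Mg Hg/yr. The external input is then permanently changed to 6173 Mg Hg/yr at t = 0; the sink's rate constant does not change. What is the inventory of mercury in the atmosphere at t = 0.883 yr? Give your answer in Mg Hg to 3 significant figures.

Residence time τ = M₀/F₀ = 1.746 yr. The eventual steady state is M_∞ = M₀·(F₁/F₀) = 4631 × 6173/2653 = 10775 Mg Hg.
The anomaly ΔM(t) = M(t) − M_∞ decays as ΔM₀·e^(−t/τ) with ΔM₀ = 4631 − 10775 = −6144 Mg Hg.
At t = 0.883 yr, e^(−t/τ) = e^(−0.5059) = 0.6030, so ΔM = −3705 Mg Hg and M = 10775 − 3705 = 7070.4 Mg Hg.

7070 Mg Hg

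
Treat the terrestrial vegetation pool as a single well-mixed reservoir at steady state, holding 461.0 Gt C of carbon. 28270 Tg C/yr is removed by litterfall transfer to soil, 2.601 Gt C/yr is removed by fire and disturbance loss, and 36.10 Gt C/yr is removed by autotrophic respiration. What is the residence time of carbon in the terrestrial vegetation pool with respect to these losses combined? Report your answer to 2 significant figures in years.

Convert the litterfall transfer to soil flux: 28270 Tg C/yr = 28.27 Gt C/yr.
Total removal = 28.27 + 2.601 + 36.10 = 66.971 Gt C/yr.
τ = M / ΣF_out = 461.0 / 66.971 = 6.884 yr.

6.9 yr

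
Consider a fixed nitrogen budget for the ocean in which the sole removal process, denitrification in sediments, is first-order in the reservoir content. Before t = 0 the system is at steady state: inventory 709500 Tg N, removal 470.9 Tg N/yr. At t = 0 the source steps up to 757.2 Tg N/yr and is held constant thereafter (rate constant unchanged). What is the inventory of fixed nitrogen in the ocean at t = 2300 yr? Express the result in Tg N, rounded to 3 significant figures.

The sink rate constant is k = F₀/M₀ = 470.9/709500 = 0.0006637 yr⁻¹.
Solving dM/dt = F₁ − kM with M(0) = M₀ gives M(t) = F₁/k + (M₀ − F₁/k)·e^(−kt).
F₁/k = 757.2/0.0006637 = 1.1409×10^6 Tg N; kt = 0.0006637 × 2300 = 1.527, e^(−kt) = 0.2173.
M(2300) = 1.1409×10^6 + (709500 − 1.1409×10^6) × 0.2173 = 1.1409×10^6 − 93730 = 1.0471×10^6 Tg N.

1.05×10^6 Tg N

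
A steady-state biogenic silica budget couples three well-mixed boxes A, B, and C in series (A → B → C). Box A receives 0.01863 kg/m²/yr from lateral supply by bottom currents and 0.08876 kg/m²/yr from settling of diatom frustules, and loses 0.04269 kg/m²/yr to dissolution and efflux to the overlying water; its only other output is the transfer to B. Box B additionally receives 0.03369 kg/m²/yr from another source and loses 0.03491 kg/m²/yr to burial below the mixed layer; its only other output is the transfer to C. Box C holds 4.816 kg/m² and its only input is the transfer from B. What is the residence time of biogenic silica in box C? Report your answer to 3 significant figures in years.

Box A: F(A→B) = (0.01863 + 0.08876) − 0.04269 = 0.064700 kg/m²/yr.
Box B: F(B→C) = (0.064700 + 0.03369) − 0.03491 = 0.063480 kg/m²/yr.
Box C throughput = its input = 0.063480 kg/m²/yr; τ = 4.816 / 0.063480 = 75.87 yr.

75.9 yr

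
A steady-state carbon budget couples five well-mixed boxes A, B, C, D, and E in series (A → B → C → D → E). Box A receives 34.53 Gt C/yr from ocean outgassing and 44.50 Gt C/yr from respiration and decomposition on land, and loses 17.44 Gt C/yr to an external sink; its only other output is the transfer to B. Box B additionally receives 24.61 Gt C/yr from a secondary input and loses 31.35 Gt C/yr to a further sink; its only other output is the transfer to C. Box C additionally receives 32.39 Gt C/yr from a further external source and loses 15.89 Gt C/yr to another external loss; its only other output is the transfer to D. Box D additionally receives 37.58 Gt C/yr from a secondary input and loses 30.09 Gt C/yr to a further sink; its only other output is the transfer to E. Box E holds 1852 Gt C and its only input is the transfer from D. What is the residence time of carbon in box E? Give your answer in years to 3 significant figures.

Box A: F(A→B) = (34.53 + 44.50) − 17.44 = 61.590 Gt C/yr.
Box B: F(B→C) = (61.590 + 24.61) − 31.35 = 54.850 Gt C/yr.
Box C: F(C→D) = (54.850 + 32.39) − 15.89 = 71.350 Gt C/yr.
Box D: F(D→E) = (71.350 + 37.58) − 30.09 = 78.840 Gt C/yr.
Box E throughput = its input = 78.840 Gt C/yr; τ = 1852 / 78.840 = 23.49 yr.

23.5 yr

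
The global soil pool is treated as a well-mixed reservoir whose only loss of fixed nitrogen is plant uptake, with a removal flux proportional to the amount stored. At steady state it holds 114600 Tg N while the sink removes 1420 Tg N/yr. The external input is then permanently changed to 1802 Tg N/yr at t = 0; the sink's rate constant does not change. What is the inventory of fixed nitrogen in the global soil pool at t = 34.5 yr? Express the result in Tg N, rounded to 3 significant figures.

Residence time τ = M₀/F₀ = 80.70 yr. The eventual steady state is M_∞ = M₀·(F₁/F₀) = 114600 × 1802/1420 = 145430 Tg N.
The anomaly ΔM(t) = M(t) − M_∞ decays as ΔM₀·e^(−t/τ) with ΔM₀ = 114600 − 145430 = −30830 Tg N.
At t = 34.5 yr, e^(−t/τ) = e^(−0.4275) = 0.6521, so ΔM = −20110 Tg N and M = 145430 − 20110 = 125320 Tg N.

125000 Tg N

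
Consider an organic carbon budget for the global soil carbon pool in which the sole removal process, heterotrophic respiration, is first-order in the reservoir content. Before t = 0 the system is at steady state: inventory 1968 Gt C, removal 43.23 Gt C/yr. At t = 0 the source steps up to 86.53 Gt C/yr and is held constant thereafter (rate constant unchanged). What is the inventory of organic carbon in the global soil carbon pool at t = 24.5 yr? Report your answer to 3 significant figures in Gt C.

2790 Gt C

The sink rate constant is k = F₀/M₀ = 43.23/1968 = 0.02197 yr⁻¹.
Solving dM/dt = F₁ − kM with M(0) = M₀ gives M(t) = F₁/k + (M₀ − F₁/k)·e^(−kt).
F₁/k = 86.53/0.02197 = 3939.2 Gt C; kt = 0.02197 × 24.5 = 0.5382, e^(−kt) = 0.5838.
M(24.5) = 3939.2 + (1968 − 3939.2) × 0.5838 = 3939.2 − 1151 = 2788.4 Gt C.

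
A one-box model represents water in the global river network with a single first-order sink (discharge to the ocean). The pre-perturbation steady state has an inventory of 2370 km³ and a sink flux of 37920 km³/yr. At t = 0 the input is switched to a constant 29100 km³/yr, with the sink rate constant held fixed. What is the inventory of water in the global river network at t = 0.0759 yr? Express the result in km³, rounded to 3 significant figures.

1980 km³

Residence time τ = M₀/F₀ = 0.06250 yr. The eventual steady state is M_∞ = M₀·(F₁/F₀) = 2370 × 29100/37920 = 1818.8 km³.
The anomaly ΔM(t) = M(t) − M_∞ decays as ΔM₀·e^(−t/τ) with ΔM₀ = 2370 − 1818.8 = 551.2 km³.
At t = 0.0759 yr, e^(−t/τ) = e^(−1.214) = 0.2969, so ΔM = 163.7 km³ and M = 1818.8 + 163.7 = 1982.4 km³.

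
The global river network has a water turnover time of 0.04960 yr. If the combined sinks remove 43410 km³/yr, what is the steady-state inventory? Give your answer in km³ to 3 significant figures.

2150 km³

τ = M/F ⇒ M = τ × F = 0.04960 × 43410 = 2153 km³.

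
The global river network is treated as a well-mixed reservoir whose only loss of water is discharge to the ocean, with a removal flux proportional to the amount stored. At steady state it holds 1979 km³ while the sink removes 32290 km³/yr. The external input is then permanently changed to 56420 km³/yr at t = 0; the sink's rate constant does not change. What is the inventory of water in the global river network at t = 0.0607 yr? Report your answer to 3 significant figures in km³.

2910 km³

The sink rate constant is k = F₀/M₀ = 32290/1979 = 16.32 yr⁻¹.
Solving dM/dt = F₁ − kM with M(0) = M₀ gives M(t) = F₁/k + (M₀ − F₁/k)·e^(−kt).
F₁/k = 56420/16.32 = 3457.9 km³; kt = 16.32 × 0.0607 = 0.9904, e^(−kt) = 0.3714.
M(0.0607) = 3457.9 + (1979 − 3457.9) × 0.3714 = 3457.9 − 549.3 = 2908.6 km³.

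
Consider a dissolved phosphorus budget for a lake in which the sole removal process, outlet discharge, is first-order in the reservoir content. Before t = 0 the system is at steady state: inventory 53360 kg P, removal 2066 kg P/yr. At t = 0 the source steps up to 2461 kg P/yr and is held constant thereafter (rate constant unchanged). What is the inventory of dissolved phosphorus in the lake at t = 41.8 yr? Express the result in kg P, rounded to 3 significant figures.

61500 kg P

τ = M₀/F₀ = 53360/2066 = 25.83 yr; rate constant k = 1/τ.
New steady state M_∞ = F₁/k = F₁·τ = 2461 × 25.83 = 63562 kg P.
M(t) = M_∞ + (M₀ − M_∞)·e^(−t/τ); t/τ = 41.8/25.83 = 1.618, so e^(−t/τ) = 0.1982.
M(t) = 63562 − 10200 × 0.1982 = 61540 kg P.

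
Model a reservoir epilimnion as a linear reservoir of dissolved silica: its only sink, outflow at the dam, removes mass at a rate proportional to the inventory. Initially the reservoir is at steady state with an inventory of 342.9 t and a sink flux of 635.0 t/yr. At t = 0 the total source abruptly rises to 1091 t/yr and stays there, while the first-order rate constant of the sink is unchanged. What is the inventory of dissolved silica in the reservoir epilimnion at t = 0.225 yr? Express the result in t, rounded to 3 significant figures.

427 t

Residence time τ = M₀/F₀ = 0.5400 yr. The eventual steady state is M_∞ = M₀·(F₁/F₀) = 342.9 × 1091/635.0 = 589.14 t.
The anomaly ΔM(t) = M(t) − M_∞ decays as ΔM₀·e^(−t/τ) with ΔM₀ = 342.9 − 589.14 = −246.2 t.
At t = 0.225 yr, e^(−t/τ) = e^(−0.4167) = 0.6592, so ΔM = −162.3 t and M = 589.14 − 162.3 = 426.81 t.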